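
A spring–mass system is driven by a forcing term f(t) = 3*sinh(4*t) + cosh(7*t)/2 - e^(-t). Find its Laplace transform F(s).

The transform is linear, so treat each term independently.
(-1)·[L{e^(-t)} = 1/(s + 1)]; (3)·[L{sinh(4t)} = 4/(s^2 - 16)]; (1/2)·[L{cosh(7t)} = s/(s^2 - 49)].

F(s) = s/(2*(s^2 - 49)) + 12/(s^2 - 16) - 1/(s + 1)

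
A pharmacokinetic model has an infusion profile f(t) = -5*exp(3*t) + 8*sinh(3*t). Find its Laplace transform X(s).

By linearity of the Laplace transform, transform each term separately.
(-5)·[L{e^(3t)} = 1/(s - 3)]; (8)·[L{sinh(3t)} = 3/(s^2 - 9)].

X(s) = 24/(s^2 - 9) - 5/(s - 3)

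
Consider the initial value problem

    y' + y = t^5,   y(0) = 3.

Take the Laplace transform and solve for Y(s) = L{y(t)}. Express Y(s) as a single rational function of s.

Take the Laplace transform of both sides.
The derivative rules (L{y'} = sY - y(0) = sY - 3) turn the left side into (s + 1)Y - (3).
The right side is L{t^5} = 120/s^6.
So (s + 1)Y = 120/s^6 + (3).
Divide through and combine into a single rational function.

Y(s) = (3*s^6 + 120)/(s^7 + s^6)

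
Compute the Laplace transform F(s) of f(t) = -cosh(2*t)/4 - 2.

F(s) = -s/(4*(s^2 - 4)) - 2/s

By linearity of the Laplace transform, transform each term separately.
(-1/4)·[L{cosh(2t)} = s/(s^2 - 4)]; L{-2} = -2/s.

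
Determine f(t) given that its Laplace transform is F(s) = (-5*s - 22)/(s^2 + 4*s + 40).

Complete the square in the denominator: s^2 + 4*s + 40 = (s + 2)^2 + 6^2.
Split the numerator to match: -5*s - 22 = -5·(s + 2) - 2·6.
Invert each term: -5·(s + 2)/((s + 2)^2 + 36) ↔ -5e^(-2t)cos(6t); -2·6/((s + 2)^2 + 36) ↔ -2e^(-2t)sin(6t).

f(t) = -2*exp(-2*t)*sin(6*t) - 5*exp(-2*t)*cos(6*t)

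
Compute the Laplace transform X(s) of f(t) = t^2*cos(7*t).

L{cos(7t)} = s/(s^2 + 49).
Then apply L{t^2·g(t)} = (-1)^2 d^2/ds^2[G(s)] with G(s) = s/(s^2 + 49):
differentiating 2 times and applying the sign gives 2*s*(s^2 - 147)/(s^2 + 49)^3.

X(s) = 2*s*(s^2 - 147)/(s^2 + 49)^3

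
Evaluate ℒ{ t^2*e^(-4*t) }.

2/(s + 4)^3

L{e^(-4t)} = 1/(s + 4).
Then apply L{t^2·g(t)} = (-1)^2 d^2/ds^2[G(s)] with G(s) = 1/(s + 4):
differentiating 2 times and applying the sign gives 2/(s + 4)^3.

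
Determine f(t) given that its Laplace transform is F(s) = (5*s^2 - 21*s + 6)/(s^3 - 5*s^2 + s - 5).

Factor the denominator: s^3 - 5*s^2 + s - 5 = (s - 5)*(s^2 + 1).
Partial fraction decomposition gives [1/(s - 5)] + [4*s/(s^2 + 1)] + [-1/(s^2 + 1)].
Invert each term: 1/(s - 5) ↔ e^(5t); 4·s/(s^2 + 1) ↔ 4cos(t); -1·1/(s^2 + 1) ↔ -sin(t).

f(t) = exp(5*t) - sin(t) + 4*cos(t)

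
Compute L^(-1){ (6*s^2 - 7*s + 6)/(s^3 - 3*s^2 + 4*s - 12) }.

Factor the denominator: s^3 - 3*s^2 + 4*s - 12 = (s - 3)*(s^2 + 4).
Partial fraction decomposition gives [3/(s - 3)] + [3*s/(s^2 + 4)] + [2/(s^2 + 4)].
Invert each term: 3/(s - 3) ↔ 3e^(3t); 3·s/(s^2 + 4) ↔ 3cos(2t); 1·2/(s^2 + 4) ↔ sin(2t).

3*exp(3*t) + sin(2*t) + 3*cos(2*t)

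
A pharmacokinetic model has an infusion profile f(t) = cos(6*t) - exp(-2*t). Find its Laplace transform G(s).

G(s) = s/(s^2 + 36) - 1/(s + 2)

Apply the Laplace transform termwise.
(-1)·[L{e^(-2t)} = 1/(s + 2)]; L{cos(6t)} = s/(s^2 + 36).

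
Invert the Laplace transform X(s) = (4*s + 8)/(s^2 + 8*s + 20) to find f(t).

Complete the square in the denominator: s^2 + 8*s + 20 = (s + 4)^2 + 2^2.
Split the numerator to match: 4*s + 8 = 4·(s + 4) - 4·2.
Invert each term: 4·(s + 4)/((s + 4)^2 + 4) ↔ 4e^(-4t)cos(2t); -4·2/((s + 4)^2 + 4) ↔ -4e^(-4t)sin(2t).

f(t) = -4*exp(-4*t)*sin(2*t) + 4*exp(-4*t)*cos(2*t)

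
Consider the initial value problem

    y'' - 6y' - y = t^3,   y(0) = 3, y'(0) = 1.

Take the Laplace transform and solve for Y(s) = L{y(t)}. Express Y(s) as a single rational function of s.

Apply the Laplace transform to the equation.
Using L{y''} = s^2 Y - s·y(0) - y'(0) and L{y'} = sY - y(0), with y(0) = 3, y'(0) = 1, the left side becomes (s^2 - 6*s - 1)Y - (3*s - 17).
The right side is L{t^3} = 6/s^4.
So (s^2 - 6*s - 1)Y = 6/s^4 + (3*s - 17).
Divide through and combine into a single rational function.

Y(s) = (3*s^5 - 17*s^4 + 6)/(s^6 - 6*s^5 - s^4)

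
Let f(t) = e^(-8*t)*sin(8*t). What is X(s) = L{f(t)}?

L{sin(8t)} = 8/(s^2 + 64).
By the first shifting theorem, multiplying by e^(-8t) replaces s with s + 8.

X(s) = 8/((s + 8)^2 + 64)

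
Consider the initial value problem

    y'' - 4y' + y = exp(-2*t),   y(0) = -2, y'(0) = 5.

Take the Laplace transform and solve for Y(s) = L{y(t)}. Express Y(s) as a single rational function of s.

Take the Laplace transform of both sides.
Using L{y''} = s^2 Y - s·y(0) - y'(0) and L{y'} = sY - y(0), with y(0) = -2, y'(0) = 5, the left side becomes (s^2 - 4*s + 1)Y - (-2*s + 13).
The right side is L{exp(-2*t)} = 1/(s + 2).
So (s^2 - 4*s + 1)Y = 1/(s + 2) + (-2*s + 13).
Divide through and combine into a single rational function.

Y(s) = (-2*s^2 + 9*s + 27)/(s^3 - 2*s^2 - 7*s + 2)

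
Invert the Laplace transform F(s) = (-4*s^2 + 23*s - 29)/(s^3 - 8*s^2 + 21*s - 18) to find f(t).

Factor the denominator: s^3 - 8*s^2 + 21*s - 18 = (s - 3)^2*(s - 2).
Partial fraction decomposition gives [-5/(s - 3)] + [4/(s - 3)^2] + [1/(s - 2)].
Invert each term: -5/(s - 3) ↔ -5e^(3t); 4/(s - 3)^2 ↔ 4t·e^(3t); 1/(s - 2) ↔ e^(2t).

f(t) = 4*t*exp(3*t) - 5*exp(3*t) + exp(2*t)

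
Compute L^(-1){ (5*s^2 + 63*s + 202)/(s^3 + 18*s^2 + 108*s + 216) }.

Factor the denominator: s^3 + 18*s^2 + 108*s + 216 = (s + 6)^3.
Partial fraction decomposition gives [5/(s + 6)] + [3/(s + 6)^2] + [4/(s + 6)^3].
Invert each term: 5/(s + 6) ↔ 5e^(-6t); 3/(s + 6)^2 ↔ 3t·e^(-6t); 4/(s + 6)^3 ↔ (2)t^2·e^(-6t).

2*t^2*exp(-6*t) + 3*t*exp(-6*t) + 5*exp(-6*t)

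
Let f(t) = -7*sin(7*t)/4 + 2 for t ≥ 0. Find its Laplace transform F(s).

F(s) = -49/(4*(s^2 + 49)) + 2/s

Apply the Laplace transform termwise.
L{2} = 2/s; (-7/4)·[L{sin(7t)} = 7/(s^2 + 49)].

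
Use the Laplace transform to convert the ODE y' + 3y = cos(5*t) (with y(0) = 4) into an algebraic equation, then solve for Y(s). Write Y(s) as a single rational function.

Take the Laplace transform of both sides.
With L{y'} = sY - y(0) = sY - 4: the LHS transforms to (s + 3)Y - (4).
The right side is L{cos(5*t)} = s/(s^2 + 25).
So (s + 3)Y = s/(s^2 + 25) + (4).
Isolate Y and clear denominators.

Y(s) = (4*s^2 + s + 100)/(s^3 + 3*s^2 + 25*s + 75)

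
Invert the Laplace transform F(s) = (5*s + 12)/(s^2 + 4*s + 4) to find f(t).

Factor the denominator: s^2 + 4*s + 4 = (s + 2)^2.
Partial fraction decomposition gives [5/(s + 2)] + [2/(s + 2)^2].
Invert each term: 5/(s + 2) ↔ 5e^(-2t); 2/(s + 2)^2 ↔ 2t·e^(-2t).

f(t) = 2*t*exp(-2*t) + 5*exp(-2*t)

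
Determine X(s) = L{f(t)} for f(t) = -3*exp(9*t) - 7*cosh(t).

Apply the Laplace transform termwise.
(-7)·[L{cosh(t)} = s/(s^2 - 1)]; (-3)·[L{e^(9t)} = 1/(s - 9)].

X(s) = -7*s/(s^2 - 1) - 3/(s - 9)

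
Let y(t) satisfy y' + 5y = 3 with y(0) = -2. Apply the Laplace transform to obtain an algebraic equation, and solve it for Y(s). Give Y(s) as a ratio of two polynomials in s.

Transform both sides with L{·}.
The derivative rules (L{y'} = sY - y(0) = sY - (-2)) turn the left side into (s + 5)Y - (-2).
The right side is L{3} = 3/s.
So (s + 5)Y = 3/s + (-2).
Isolate Y and clear denominators.

Y(s) = (-2*s + 3)/(s^2 + 5*s)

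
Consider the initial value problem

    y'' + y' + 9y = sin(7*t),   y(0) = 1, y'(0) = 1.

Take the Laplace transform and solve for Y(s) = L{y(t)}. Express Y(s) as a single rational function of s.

Y(s) = (s^3 + 2*s^2 + 49*s + 105)/(s^4 + s^3 + 58*s^2 + 49*s + 441)

Transform both sides with L{·}.
Using L{y''} = s^2 Y - s·y(0) - y'(0) and L{y'} = sY - y(0), with y(0) = 1, y'(0) = 1, the left side becomes (s^2 + s + 9)Y - (s + 2).
The right side is L{sin(7*t)} = 7/(s^2 + 49).
So (s^2 + s + 9)Y = 7/(s^2 + 49) + (s + 2).
Divide through and combine into a single rational function.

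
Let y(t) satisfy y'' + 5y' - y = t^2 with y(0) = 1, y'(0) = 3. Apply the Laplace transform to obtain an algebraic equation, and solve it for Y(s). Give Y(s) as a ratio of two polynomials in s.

Y(s) = (s^4 + 8*s^3 + 2)/(s^5 + 5*s^4 - s^3)

Transform both sides with L{·}.
With L{y''} = s^2 Y - s·y(0) - y'(0) and L{y'} = sY - y(0), with y(0) = 1, y'(0) = 3: the LHS transforms to (s^2 + 5*s - 1)Y - (s + 8).
The right side is L{t^2} = 2/s^3.
So (s^2 + 5*s - 1)Y = 2/s^3 + (s + 8).
Isolate Y and clear denominators.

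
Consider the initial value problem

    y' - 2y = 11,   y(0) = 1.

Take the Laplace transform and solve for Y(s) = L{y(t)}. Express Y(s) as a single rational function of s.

Laplace-transform each side.
With L{y'} = sY - y(0) = sY - 1: the LHS transforms to (s - 2)Y - (1).
The right side is L{11} = 11/s.
So (s - 2)Y = 11/s + (1).
Solve for Y(s) and write it as one ratio of polynomials.

Y(s) = (s + 11)/(s^2 - 2*s)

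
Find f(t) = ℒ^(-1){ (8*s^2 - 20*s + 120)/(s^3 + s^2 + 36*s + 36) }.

Factor the denominator: s^3 + s^2 + 36*s + 36 = (s + 1)*(s^2 + 36).
Partial fraction decomposition gives [4/(s + 1)] + [4*s/(s^2 + 36)] + [-24/(s^2 + 36)].
Invert each term: 4/(s + 1) ↔ 4e^(-t); 4·s/(s^2 + 36) ↔ 4cos(6t); -4·6/(s^2 + 36) ↔ -4sin(6t).

f(t) = -4*sin(6*t) + 4*cos(6*t) + 4*exp(-t)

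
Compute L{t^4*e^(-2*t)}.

L{t^4} = 4!/s^5 = 24/s^5.
By the first shifting theorem, multiplying by e^(-2t) replaces s with s + 2.

24/(s + 2)^5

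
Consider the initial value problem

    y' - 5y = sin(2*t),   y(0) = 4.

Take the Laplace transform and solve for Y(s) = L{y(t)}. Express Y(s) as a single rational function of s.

Take the Laplace transform of both sides.
The derivative rules (L{y'} = sY - y(0) = sY - 4) turn the left side into (s - 5)Y - (4).
The right side is L{sin(2*t)} = 2/(s^2 + 4).
So (s - 5)Y = 2/(s^2 + 4) + (4).
Divide through and combine into a single rational function.

Y(s) = (4*s^2 + 18)/(s^3 - 5*s^2 + 4*s - 20)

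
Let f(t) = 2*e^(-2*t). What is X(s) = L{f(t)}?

X(s) = 2/(s + 2)

L{2} = 2/s.
By the first shifting theorem, multiplying by e^(-2t) replaces s with s + 2.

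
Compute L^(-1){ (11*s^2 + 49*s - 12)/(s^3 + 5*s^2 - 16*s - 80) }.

5*exp(4*t) + 4*exp(-4*t) + 2*exp(-5*t)

Factor the denominator: s^3 + 5*s^2 - 16*s - 80 = (s - 4)*(s + 4)*(s + 5).
Partial fraction decomposition gives [4/(s + 4)] + [2/(s + 5)] + [5/(s - 4)].
Invert each term: 4/(s + 4) ↔ 4e^(-4t); 2/(s + 5) ↔ 2e^(-5t); 5/(s - 4) ↔ 5e^(4t).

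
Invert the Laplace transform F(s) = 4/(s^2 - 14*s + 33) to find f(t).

Rewrite the denominator: s^2 - 14*s + 33 = (s - 7)^2 - 16.
The form in (s - 7) signals a first-shifting-theorem factor e^(7t).
Since L{sinh(4t)} = 4/(s^2 - 16), the inverse is e^(7*t)*sinh(4*t).

f(t) = exp(7*t)*sinh(4*t)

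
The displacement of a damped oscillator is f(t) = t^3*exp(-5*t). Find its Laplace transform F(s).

L{t^3} = 3!/s^4 = 6/s^4.
By the first shifting theorem, multiplying by e^(-5t) replaces s with s + 5.

F(s) = 6/(s + 5)^4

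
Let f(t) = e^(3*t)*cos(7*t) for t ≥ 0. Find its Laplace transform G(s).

L{cos(7t)} = s/(s^2 + 49).
By the first shifting theorem, multiplying by e^(3t) replaces s with s - 3.

G(s) = (s - 3)/((s - 3)^2 + 49)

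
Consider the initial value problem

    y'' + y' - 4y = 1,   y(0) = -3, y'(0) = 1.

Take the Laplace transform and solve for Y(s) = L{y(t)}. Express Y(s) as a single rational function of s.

Y(s) = (-3*s^2 - 2*s + 1)/(s^3 + s^2 - 4*s)

Laplace-transform each side.
With L{y''} = s^2 Y - s·y(0) - y'(0) and L{y'} = sY - y(0), with y(0) = -3, y'(0) = 1: the LHS transforms to (s^2 + s - 4)Y - (-3*s - 2).
The right side is L{1} = 1/s.
So (s^2 + s - 4)Y = 1/s + (-3*s - 2).
Solve for Y(s) and write it as one ratio of polynomials.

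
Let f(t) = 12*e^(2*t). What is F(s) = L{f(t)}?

L{12} = 12/s.
By the first shifting theorem, multiplying by e^(2t) replaces s with s - 2.

F(s) = 12/(s - 2)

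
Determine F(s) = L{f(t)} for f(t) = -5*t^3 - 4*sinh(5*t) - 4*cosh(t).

F(s) = -4*s/(s^2 - 1) - 20/(s^2 - 25) - 30/s^4

By linearity of the Laplace transform, transform each term separately.
(-4)·[L{sinh(5t)} = 5/(s^2 - 25)]; (-5)·[L{t^3} = 3!/s^4 = 6/s^4]; (-4)·[L{cosh(t)} = s/(s^2 - 1)].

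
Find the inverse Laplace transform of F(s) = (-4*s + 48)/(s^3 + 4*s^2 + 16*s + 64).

Factor the denominator: s^3 + 4*s^2 + 16*s + 64 = (s + 4)*(s^2 + 16).
Partial fraction decomposition gives [2/(s + 4)] + [-2*s/(s^2 + 16)] + [4/(s^2 + 16)].
Invert each term: 2/(s + 4) ↔ 2e^(-4t); -2·s/(s^2 + 16) ↔ -2cos(4t); 1·4/(s^2 + 16) ↔ sin(4t).

sin(4*t) - 2*cos(4*t) + 2*exp(-4*t)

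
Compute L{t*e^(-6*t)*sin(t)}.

L{sin(t)} = 1/(s^2 + 1).
Multiplying by e^(-6t) shifts s → s + 6, so L{e^(-6*t)*sin(t)} = 1/((s + 6)^2 + 1).
Then apply L{t·g(t)} = -d/ds[G(s)] with G(s) = 1/((s + 6)^2 + 1):
differentiating 1 time and applying the sign gives 2*(s + 6)/(s^2 + 12*s + 37)^2.

2*(s + 6)/(s^2 + 12*s + 37)^2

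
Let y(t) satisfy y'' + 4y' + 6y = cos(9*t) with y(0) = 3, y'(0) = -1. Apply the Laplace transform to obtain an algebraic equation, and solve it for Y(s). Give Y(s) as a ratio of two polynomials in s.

Transform both sides with L{·}.
With L{y''} = s^2 Y - s·y(0) - y'(0) and L{y'} = sY - y(0), with y(0) = 3, y'(0) = -1: the LHS transforms to (s^2 + 4*s + 6)Y - (3*s + 11).
The right side is L{cos(9*t)} = s/(s^2 + 81).
So (s^2 + 4*s + 6)Y = s/(s^2 + 81) + (3*s + 11).
Divide through and combine into a single rational function.

Y(s) = (3*s^3 + 11*s^2 + 244*s + 891)/(s^4 + 4*s^3 + 87*s^2 + 324*s + 486)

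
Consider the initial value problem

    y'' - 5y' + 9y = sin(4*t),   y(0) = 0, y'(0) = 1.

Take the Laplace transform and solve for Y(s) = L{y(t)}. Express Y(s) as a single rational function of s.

Y(s) = (s^2 + 20)/(s^4 - 5*s^3 + 25*s^2 - 80*s + 144)

Transform both sides with L{·}.
Using L{y''} = s^2 Y - s·y(0) - y'(0) and L{y'} = sY - y(0), with y(0) = 0, y'(0) = 1, the left side becomes (s^2 - 5*s + 9)Y - (1).
The right side is L{sin(4*t)} = 4/(s^2 + 16).
So (s^2 - 5*s + 9)Y = 4/(s^2 + 16) + (1).
Divide through and combine into a single rational function.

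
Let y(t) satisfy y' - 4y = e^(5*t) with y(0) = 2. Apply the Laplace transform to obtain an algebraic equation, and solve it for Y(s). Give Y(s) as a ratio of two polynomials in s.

Transform both sides with L{·}.
Using L{y'} = sY - y(0) = sY - 2, the left side becomes (s - 4)Y - (2).
The right side is L{e^(5*t)} = 1/(s - 5).
So (s - 4)Y = 1/(s - 5) + (2).
Solve for Y(s) and write it as one ratio of polynomials.

Y(s) = (2*s - 9)/(s^2 - 9*s + 20)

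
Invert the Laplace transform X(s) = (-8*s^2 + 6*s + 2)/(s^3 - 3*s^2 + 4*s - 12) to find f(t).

f(t) = -4*exp(3*t) - 3*sin(2*t) - 4*cos(2*t)

Factor the denominator: s^3 - 3*s^2 + 4*s - 12 = (s - 3)*(s^2 + 4).
Partial fraction decomposition gives [-4/(s - 3)] + [-4*s/(s^2 + 4)] + [-6/(s^2 + 4)].
Invert each term: -4/(s - 3) ↔ -4e^(3t); -4·s/(s^2 + 4) ↔ -4cos(2t); -3·2/(s^2 + 4) ↔ -3sin(2t).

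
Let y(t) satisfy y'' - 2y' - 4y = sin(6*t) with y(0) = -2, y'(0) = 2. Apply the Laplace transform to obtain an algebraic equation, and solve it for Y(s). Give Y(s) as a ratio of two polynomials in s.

Y(s) = (-2*s^3 + 6*s^2 - 72*s + 222)/(s^4 - 2*s^3 + 32*s^2 - 72*s - 144)

Laplace-transform each side.
Using L{y''} = s^2 Y - s·y(0) - y'(0) and L{y'} = sY - y(0), with y(0) = -2, y'(0) = 2, the left side becomes (s^2 - 2*s - 4)Y - (-2*s + 6).
The right side is L{sin(6*t)} = 6/(s^2 + 36).
So (s^2 - 2*s - 4)Y = 6/(s^2 + 36) + (-2*s + 6).
Divide through and combine into a single rational function.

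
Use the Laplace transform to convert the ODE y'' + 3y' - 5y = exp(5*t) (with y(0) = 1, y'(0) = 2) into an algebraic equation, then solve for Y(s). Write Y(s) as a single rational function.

Y(s) = (s^2 - 24)/(s^3 - 2*s^2 - 20*s + 25)

Laplace-transform each side.
Using L{y''} = s^2 Y - s·y(0) - y'(0) and L{y'} = sY - y(0), with y(0) = 1, y'(0) = 2, the left side becomes (s^2 + 3*s - 5)Y - (s + 5).
The right side is L{exp(5*t)} = 1/(s - 5).
So (s^2 + 3*s - 5)Y = 1/(s - 5) + (s + 5).
Divide through and combine into a single rational function.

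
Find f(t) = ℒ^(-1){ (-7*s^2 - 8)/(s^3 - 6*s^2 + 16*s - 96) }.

f(t) = -5*exp(6*t) - 3*sin(4*t) - 2*cos(4*t)

Factor the denominator: s^3 - 6*s^2 + 16*s - 96 = (s - 6)*(s^2 + 16).
Partial fraction decomposition gives [-5/(s - 6)] + [-2*s/(s^2 + 16)] + [-12/(s^2 + 16)].
Invert each term: -5/(s - 6) ↔ -5e^(6t); -2·s/(s^2 + 16) ↔ -2cos(4t); -3·4/(s^2 + 16) ↔ -3sin(4t).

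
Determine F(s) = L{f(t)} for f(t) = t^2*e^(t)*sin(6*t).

F(s) = 36*(s^2 - 2*s - 11)/(s^2 - 2*s + 37)^3

L{sin(6t)} = 6/(s^2 + 36).
Multiplying by e^(t) shifts s → s - 1, so L{e^(t)*sin(6*t)} = 6/((s - 1)^2 + 36).
Then apply L{t^2·g(t)} = (-1)^2 d^2/ds^2[G(s)] with G(s) = 6/((s - 1)^2 + 36):
differentiating 2 times and applying the sign gives 36*(s^2 - 2*s - 11)/(s^2 - 2*s + 37)^3.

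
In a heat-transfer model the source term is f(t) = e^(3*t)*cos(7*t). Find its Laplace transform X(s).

X(s) = (s - 3)/((s - 3)^2 + 49)

L{cos(7t)} = s/(s^2 + 49).
By the first shifting theorem, multiplying by e^(3t) replaces s with s - 3.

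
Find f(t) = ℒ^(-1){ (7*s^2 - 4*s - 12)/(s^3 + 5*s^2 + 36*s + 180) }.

f(t) = -4*sin(6*t) + 4*cos(6*t) + 3*exp(-5*t)

Factor the denominator: s^3 + 5*s^2 + 36*s + 180 = (s + 5)*(s^2 + 36).
Partial fraction decomposition gives [3/(s + 5)] + [4*s/(s^2 + 36)] + [-24/(s^2 + 36)].
Invert each term: 3/(s + 5) ↔ 3e^(-5t); 4·s/(s^2 + 36) ↔ 4cos(6t); -4·6/(s^2 + 36) ↔ -4sin(6t).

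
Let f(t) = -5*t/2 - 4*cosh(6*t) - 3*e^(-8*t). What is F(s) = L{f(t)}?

F(s) = -4*s/(s^2 - 36) - 3/(s + 8) - 5/(2*s^2)

The transform is linear, so treat each term independently.
(-3)·[L{e^(-8t)} = 1/(s + 8)]; (-4)·[L{cosh(6t)} = s/(s^2 - 36)]; (-5/2)·[L{t} = 1!/s^2 = 1/s^2].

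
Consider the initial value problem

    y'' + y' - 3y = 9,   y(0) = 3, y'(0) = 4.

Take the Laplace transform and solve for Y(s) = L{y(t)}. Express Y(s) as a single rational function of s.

Take the Laplace transform of both sides.
With L{y''} = s^2 Y - s·y(0) - y'(0) and L{y'} = sY - y(0), with y(0) = 3, y'(0) = 4: the LHS transforms to (s^2 + s - 3)Y - (3*s + 7).
The right side is L{9} = 9/s.
So (s^2 + s - 3)Y = 9/s + (3*s + 7).
Isolate Y and clear denominators.

Y(s) = (3*s^2 + 7*s + 9)/(s^3 + s^2 - 3*s)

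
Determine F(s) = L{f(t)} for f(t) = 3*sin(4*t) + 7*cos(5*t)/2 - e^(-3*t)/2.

By linearity of the Laplace transform, transform each term separately.
(3)·[L{sin(4t)} = 4/(s^2 + 16)]; (-1/2)·[L{e^(-3t)} = 1/(s + 3)]; (7/2)·[L{cos(5t)} = s/(s^2 + 25)].

F(s) = 7*s/(2*(s^2 + 25)) + 12/(s^2 + 16) - 1/(2*(s + 3))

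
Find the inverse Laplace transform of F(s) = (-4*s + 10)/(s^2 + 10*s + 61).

Complete the square in the denominator: s^2 + 10*s + 61 = (s + 5)^2 + 6^2.
Split the numerator to match: -4*s + 10 = -4·(s + 5) + 5·6.
Invert each term: -4·(s + 5)/((s + 5)^2 + 36) ↔ -4e^(-5t)cos(6t); 5·6/((s + 5)^2 + 36) ↔ 5e^(-5t)sin(6t).

5*exp(-5*t)*sin(6*t) - 4*exp(-5*t)*cos(6*t)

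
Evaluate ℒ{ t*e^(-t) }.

(s + 1)^(-2)

L{e^(-t)} = 1/(s + 1).
Then apply L{t·g(t)} = -d/ds[G(s)] with G(s) = 1/(s + 1):
differentiating 1 time and applying the sign gives (s + 1)^(-2).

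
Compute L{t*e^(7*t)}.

(s - 7)^(-2)

L{e^(7t)} = 1/(s - 7).
Then apply L{t·g(t)} = -d/ds[G(s)] with G(s) = 1/(s - 7):
differentiating 1 time and applying the sign gives (s - 7)^(-2).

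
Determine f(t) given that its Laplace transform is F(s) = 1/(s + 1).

Since L{e^(-t)} = 1/(s + 1), the inverse is e^(-t).

f(t) = exp(-t)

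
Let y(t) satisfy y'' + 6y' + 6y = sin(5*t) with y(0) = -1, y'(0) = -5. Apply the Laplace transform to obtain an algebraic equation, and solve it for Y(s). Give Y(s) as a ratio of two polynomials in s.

Take the Laplace transform of both sides.
With L{y''} = s^2 Y - s·y(0) - y'(0) and L{y'} = sY - y(0), with y(0) = -1, y'(0) = -5: the LHS transforms to (s^2 + 6*s + 6)Y - (-s - 11).
The right side is L{sin(5*t)} = 5/(s^2 + 25).
So (s^2 + 6*s + 6)Y = 5/(s^2 + 25) + (-s - 11).
Divide through and combine into a single rational function.

Y(s) = (-s^3 - 11*s^2 - 25*s - 270)/(s^4 + 6*s^3 + 31*s^2 + 150*s + 150)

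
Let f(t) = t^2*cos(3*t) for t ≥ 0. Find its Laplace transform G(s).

G(s) = 2*s*(s^2 - 27)/(s^2 + 9)^3

L{cos(3t)} = s/(s^2 + 9).
Then apply L{t^2·g(t)} = (-1)^2 d^2/ds^2[H(s)] with H(s) = s/(s^2 + 9):
differentiating 2 times and applying the sign gives 2*s*(s^2 - 27)/(s^2 + 9)^3.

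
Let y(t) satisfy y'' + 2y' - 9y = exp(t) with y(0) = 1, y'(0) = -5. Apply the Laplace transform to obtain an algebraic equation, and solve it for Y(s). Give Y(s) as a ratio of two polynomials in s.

Y(s) = (s^2 - 4*s + 4)/(s^3 + s^2 - 11*s + 9)

Transform both sides with L{·}.
With L{y''} = s^2 Y - s·y(0) - y'(0) and L{y'} = sY - y(0), with y(0) = 1, y'(0) = -5: the LHS transforms to (s^2 + 2*s - 9)Y - (s - 3).
The right side is L{exp(t)} = 1/(s - 1).
So (s^2 + 2*s - 9)Y = 1/(s - 1) + (s - 3).
Divide through and combine into a single rational function.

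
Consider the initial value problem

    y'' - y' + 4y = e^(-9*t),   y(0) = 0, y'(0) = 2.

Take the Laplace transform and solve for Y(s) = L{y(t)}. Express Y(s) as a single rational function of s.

Transform both sides with L{·}.
With L{y''} = s^2 Y - s·y(0) - y'(0) and L{y'} = sY - y(0), with y(0) = 0, y'(0) = 2: the LHS transforms to (s^2 - s + 4)Y - (2).
The right side is L{e^(-9*t)} = 1/(s + 9).
So (s^2 - s + 4)Y = 1/(s + 9) + (2).
Divide through and combine into a single rational function.

Y(s) = (2*s + 19)/(s^3 + 8*s^2 - 5*s + 36)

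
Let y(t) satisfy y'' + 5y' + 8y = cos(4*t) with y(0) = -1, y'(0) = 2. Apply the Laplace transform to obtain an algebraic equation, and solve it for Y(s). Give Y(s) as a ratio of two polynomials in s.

Y(s) = (-s^3 - 3*s^2 - 15*s - 48)/(s^4 + 5*s^3 + 24*s^2 + 80*s + 128)

Transform both sides with L{·}.
With L{y''} = s^2 Y - s·y(0) - y'(0) and L{y'} = sY - y(0), with y(0) = -1, y'(0) = 2: the LHS transforms to (s^2 + 5*s + 8)Y - (-s - 3).
The right side is L{cos(4*t)} = s/(s^2 + 16).
So (s^2 + 5*s + 8)Y = s/(s^2 + 16) + (-s - 3).
Divide through and combine into a single rational function.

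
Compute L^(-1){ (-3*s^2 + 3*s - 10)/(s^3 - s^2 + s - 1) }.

-5*exp(t) + 5*sin(t) + 2*cos(t)

Factor the denominator: s^3 - s^2 + s - 1 = (s - 1)*(s^2 + 1).
Partial fraction decomposition gives [-5/(s - 1)] + [2*s/(s^2 + 1)] + [5/(s^2 + 1)].
Invert each term: -5/(s - 1) ↔ -5e^(t); 2·s/(s^2 + 1) ↔ 2cos(t); 5·1/(s^2 + 1) ↔ 5sin(t).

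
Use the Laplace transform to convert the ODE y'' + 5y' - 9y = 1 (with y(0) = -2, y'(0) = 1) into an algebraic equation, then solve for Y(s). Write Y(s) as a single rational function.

Transform both sides with L{·}.
The derivative rules (L{y''} = s^2 Y - s·y(0) - y'(0) and L{y'} = sY - y(0), with y(0) = -2, y'(0) = 1) turn the left side into (s^2 + 5*s - 9)Y - (-2*s - 9).
The right side is L{1} = 1/s.
So (s^2 + 5*s - 9)Y = 1/s + (-2*s - 9).
Divide through and combine into a single rational function.

Y(s) = (-2*s^2 - 9*s + 1)/(s^3 + 5*s^2 - 9*s)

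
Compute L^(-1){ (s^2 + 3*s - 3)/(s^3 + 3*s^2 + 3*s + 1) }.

Factor the denominator: s^3 + 3*s^2 + 3*s + 1 = (s + 1)^3.
Partial fraction decomposition gives [1/(s + 1)] + [(s + 1)^(-2)] + [-5/(s + 1)^3].
Invert each term: 1/(s + 1) ↔ e^(-t); 1/(s + 1)^2 ↔ t·e^(-t); -5/(s + 1)^3 ↔ (-5/2)t^2·e^(-t).

-5*t^2*exp(-t)/2 + t*exp(-t) + exp(-t)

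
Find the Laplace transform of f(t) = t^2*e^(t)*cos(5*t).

2*(s - 1)*(s^2 - 2*s - 74)/(s^2 - 2*s + 26)^3

L{cos(5t)} = s/(s^2 + 25).
Multiplying by e^(t) shifts s → s - 1, so L{e^(t)*cos(5*t)} = (s - 1)/((s - 1)^2 + 25).
Then apply L{t^2·g(t)} = (-1)^2 d^2/ds^2[H(s)] with H(s) = (s - 1)/((s - 1)^2 + 25):
differentiating 2 times and applying the sign gives 2*(s - 1)*(s^2 - 2*s - 74)/(s^2 - 2*s + 26)^3.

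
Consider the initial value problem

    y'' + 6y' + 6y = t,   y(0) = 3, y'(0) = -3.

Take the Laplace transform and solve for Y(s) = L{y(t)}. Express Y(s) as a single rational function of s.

Y(s) = (3*s^3 + 15*s^2 + 1)/(s^4 + 6*s^3 + 6*s^2)

Laplace-transform each side.
The derivative rules (L{y''} = s^2 Y - s·y(0) - y'(0) and L{y'} = sY - y(0), with y(0) = 3, y'(0) = -3) turn the left side into (s^2 + 6*s + 6)Y - (3*s + 15).
The right side is L{t} = s^(-2).
So (s^2 + 6*s + 6)Y = s^(-2) + (3*s + 15).
Divide through and combine into a single rational function.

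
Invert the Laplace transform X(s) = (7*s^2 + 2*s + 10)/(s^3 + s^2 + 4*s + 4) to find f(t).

Factor the denominator: s^3 + s^2 + 4*s + 4 = (s + 1)*(s^2 + 4).
Partial fraction decomposition gives [3/(s + 1)] + [4*s/(s^2 + 4)] + [-2/(s^2 + 4)].
Invert each term: 3/(s + 1) ↔ 3e^(-t); 4·s/(s^2 + 4) ↔ 4cos(2t); -1·2/(s^2 + 4) ↔ -sin(2t).

f(t) = -sin(2*t) + 4*cos(2*t) + 3*exp(-t)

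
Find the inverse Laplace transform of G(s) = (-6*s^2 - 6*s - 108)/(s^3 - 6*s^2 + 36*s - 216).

Factor the denominator: s^3 - 6*s^2 + 36*s - 216 = (s - 6)*(s^2 + 36).
Partial fraction decomposition gives [-5/(s - 6)] + [-s/(s^2 + 36)] + [-12/(s^2 + 36)].
Invert each term: -5/(s - 6) ↔ -5e^(6t); -1·s/(s^2 + 36) ↔ -cos(6t); -2·6/(s^2 + 36) ↔ -2sin(6t).

-5*exp(6*t) - 2*sin(6*t) - cos(6*t)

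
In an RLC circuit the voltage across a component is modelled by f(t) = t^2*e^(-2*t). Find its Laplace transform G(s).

L{e^(-2t)} = 1/(s + 2).
Then apply L{t^2·g(t)} = (-1)^2 d^2/ds^2[H(s)] with H(s) = 1/(s + 2):
differentiating 2 times and applying the sign gives 2/(s + 2)^3.

G(s) = 2/(s + 2)^3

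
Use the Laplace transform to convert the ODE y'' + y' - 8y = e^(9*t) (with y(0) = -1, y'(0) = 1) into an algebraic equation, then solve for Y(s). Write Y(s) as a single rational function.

Y(s) = (-s^2 + 9*s + 1)/(s^3 - 8*s^2 - 17*s + 72)

Apply the Laplace transform to the equation.
With L{y''} = s^2 Y - s·y(0) - y'(0) and L{y'} = sY - y(0), with y(0) = -1, y'(0) = 1: the LHS transforms to (s^2 + s - 8)Y - (-s).
The right side is L{e^(9*t)} = 1/(s - 9).
So (s^2 + s - 8)Y = 1/(s - 9) + (-s).
Isolate Y and clear denominators.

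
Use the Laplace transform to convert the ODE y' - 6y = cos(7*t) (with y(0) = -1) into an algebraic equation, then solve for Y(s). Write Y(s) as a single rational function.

Take the Laplace transform of both sides.
Using L{y'} = sY - y(0) = sY - (-1), the left side becomes (s - 6)Y - (-1).
The right side is L{cos(7*t)} = s/(s^2 + 49).
So (s - 6)Y = s/(s^2 + 49) + (-1).
Isolate Y and clear denominators.

Y(s) = (-s^2 + s - 49)/(s^3 - 6*s^2 + 49*s - 294)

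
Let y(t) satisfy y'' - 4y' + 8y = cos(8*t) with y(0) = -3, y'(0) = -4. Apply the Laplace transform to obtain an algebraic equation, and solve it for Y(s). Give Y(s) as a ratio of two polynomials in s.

Y(s) = (-3*s^3 + 8*s^2 - 191*s + 512)/(s^4 - 4*s^3 + 72*s^2 - 256*s + 512)

Transform both sides with L{·}.
Using L{y''} = s^2 Y - s·y(0) - y'(0) and L{y'} = sY - y(0), with y(0) = -3, y'(0) = -4, the left side becomes (s^2 - 4*s + 8)Y - (-3*s + 8).
The right side is L{cos(8*t)} = s/(s^2 + 64).
So (s^2 - 4*s + 8)Y = s/(s^2 + 64) + (-3*s + 8).
Isolate Y and clear denominators.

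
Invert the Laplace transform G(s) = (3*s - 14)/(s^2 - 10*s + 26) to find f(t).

f(t) = exp(5*t)*sin(t) + 3*exp(5*t)*cos(t)

Complete the square in the denominator: s^2 - 10*s + 26 = (s - 5)^2 + 1^2.
Split the numerator to match: 3*s - 14 = 3·(s - 5) + 1·1.
Invert each term: 3·(s - 5)/((s - 5)^2 + 1) ↔ 3e^(5t)cos(t); 1·1/((s - 5)^2 + 1) ↔ e^(5t)sin(t).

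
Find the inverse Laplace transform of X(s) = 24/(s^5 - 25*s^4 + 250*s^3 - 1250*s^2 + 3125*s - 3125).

t^4*exp(5*t)

Rewrite the denominator: s^5 - 25*s^4 + 250*s^3 - 1250*s^2 + 3125*s - 3125 = (s - 5)^5.
The form in (s - 5) signals a first-shifting-theorem factor e^(5t).
Since L{t^4} = 4!/s^5 = 24/s^5, the inverse is t^4*e^(5*t).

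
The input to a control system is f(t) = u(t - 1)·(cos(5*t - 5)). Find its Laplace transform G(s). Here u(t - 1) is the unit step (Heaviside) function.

G(s) = s*exp(-s)/(s^2 + 25)

By the second shifting theorem, L{u(t - c)·g(t - c)} = e^(-cs)·H(s) with c = 1 and H(s) = L{g(t)}.
L{cos(5t)} = s/(s^2 + 25).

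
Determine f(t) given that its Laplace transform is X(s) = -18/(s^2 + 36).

f(t) = -3*sin(6*t)

Since L{sin(6t)} = 6/(s^2 + 36), the inverse is sin(6*t), scaled by -3.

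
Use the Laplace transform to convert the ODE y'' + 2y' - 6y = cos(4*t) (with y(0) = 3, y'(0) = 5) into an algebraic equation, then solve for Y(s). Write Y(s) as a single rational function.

Apply the Laplace transform to the equation.
With L{y''} = s^2 Y - s·y(0) - y'(0) and L{y'} = sY - y(0), with y(0) = 3, y'(0) = 5: the LHS transforms to (s^2 + 2*s - 6)Y - (3*s + 11).
The right side is L{cos(4*t)} = s/(s^2 + 16).
So (s^2 + 2*s - 6)Y = s/(s^2 + 16) + (3*s + 11).
Isolate Y and clear denominators.

Y(s) = (3*s^3 + 11*s^2 + 49*s + 176)/(s^4 + 2*s^3 + 10*s^2 + 32*s - 96)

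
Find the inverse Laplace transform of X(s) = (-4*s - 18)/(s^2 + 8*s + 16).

Factor the denominator: s^2 + 8*s + 16 = (s + 4)^2.
Partial fraction decomposition gives [-4/(s + 4)] + [-2/(s + 4)^2].
Invert each term: -4/(s + 4) ↔ -4e^(-4t); -2/(s + 4)^2 ↔ -2t·e^(-4t).

-2*t*exp(-4*t) - 4*exp(-4*t)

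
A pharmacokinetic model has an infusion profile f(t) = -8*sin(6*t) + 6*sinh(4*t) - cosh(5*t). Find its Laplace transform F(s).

F(s) = -s/(s^2 - 25) - 48/(s^2 + 36) + 24/(s^2 - 16)

The transform is linear, so treat each term independently.
(-8)·[L{sin(6t)} = 6/(s^2 + 36)]; (-1)·[L{cosh(5t)} = s/(s^2 - 25)]; (6)·[L{sinh(4t)} = 4/(s^2 - 16)].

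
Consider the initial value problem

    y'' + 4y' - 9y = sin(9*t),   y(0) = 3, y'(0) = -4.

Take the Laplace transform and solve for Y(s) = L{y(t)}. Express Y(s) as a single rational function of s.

Y(s) = (3*s^3 + 8*s^2 + 243*s + 657)/(s^4 + 4*s^3 + 72*s^2 + 324*s - 729)

Laplace-transform each side.
Using L{y''} = s^2 Y - s·y(0) - y'(0) and L{y'} = sY - y(0), with y(0) = 3, y'(0) = -4, the left side becomes (s^2 + 4*s - 9)Y - (3*s + 8).
The right side is L{sin(9*t)} = 9/(s^2 + 81).
So (s^2 + 4*s - 9)Y = 9/(s^2 + 81) + (3*s + 8).
Solve for Y(s) and write it as one ratio of polynomials.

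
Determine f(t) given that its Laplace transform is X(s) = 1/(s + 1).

f(t) = exp(-t)

Since L{e^(-t)} = 1/(s + 1), the inverse is e^(-t).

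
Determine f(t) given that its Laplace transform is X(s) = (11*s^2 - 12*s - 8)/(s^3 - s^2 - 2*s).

f(t) = 2*exp(2*t) + 4 + 5*exp(-t)

Factor the denominator: s^3 - s^2 - 2*s = s*(s - 2)*(s + 1).
Partial fraction decomposition gives [4/s] + [5/(s + 1)] + [2/(s - 2)].
Invert each term: 4/(s - 0) ↔ 4e^(0t); 5/(s + 1) ↔ 5e^(-t); 2/(s - 2) ↔ 2e^(2t).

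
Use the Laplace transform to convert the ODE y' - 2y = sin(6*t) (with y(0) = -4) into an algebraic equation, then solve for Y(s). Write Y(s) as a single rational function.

Y(s) = (-4*s^2 - 138)/(s^3 - 2*s^2 + 36*s - 72)

Apply the Laplace transform to the equation.
Using L{y'} = sY - y(0) = sY - (-4), the left side becomes (s - 2)Y - (-4).
The right side is L{sin(6*t)} = 6/(s^2 + 36).
So (s - 2)Y = 6/(s^2 + 36) + (-4).
Solve for Y(s) and write it as one ratio of polynomials.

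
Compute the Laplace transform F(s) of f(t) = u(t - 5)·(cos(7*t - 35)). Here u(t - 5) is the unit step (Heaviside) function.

F(s) = s*exp(-5*s)/(s^2 + 49)

By the second shifting theorem, L{u(t - c)·g(t - c)} = e^(-cs)·G(s) with c = 5 and G(s) = L{g(t)}.
L{cos(7t)} = s/(s^2 + 49).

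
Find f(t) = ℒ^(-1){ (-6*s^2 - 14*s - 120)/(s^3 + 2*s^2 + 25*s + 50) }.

Factor the denominator: s^3 + 2*s^2 + 25*s + 50 = (s + 2)*(s^2 + 25).
Partial fraction decomposition gives [-4/(s + 2)] + [-2*s/(s^2 + 25)] + [-10/(s^2 + 25)].
Invert each term: -4/(s + 2) ↔ -4e^(-2t); -2·s/(s^2 + 25) ↔ -2cos(5t); -2·5/(s^2 + 25) ↔ -2sin(5t).

f(t) = -2*sin(5*t) - 2*cos(5*t) - 4*exp(-2*t)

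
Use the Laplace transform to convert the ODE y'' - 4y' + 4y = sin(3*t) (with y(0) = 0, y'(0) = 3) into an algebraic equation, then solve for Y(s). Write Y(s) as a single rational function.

Y(s) = (3*s^2 + 30)/(s^4 - 4*s^3 + 13*s^2 - 36*s + 36)

Laplace-transform each side.
The derivative rules (L{y''} = s^2 Y - s·y(0) - y'(0) and L{y'} = sY - y(0), with y(0) = 0, y'(0) = 3) turn the left side into (s^2 - 4*s + 4)Y - (3).
The right side is L{sin(3*t)} = 3/(s^2 + 9).
So (s^2 - 4*s + 4)Y = 3/(s^2 + 9) + (3).
Solve for Y(s) and write it as one ratio of polynomials.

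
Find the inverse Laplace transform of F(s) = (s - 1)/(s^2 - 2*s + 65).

exp(t)*cos(8*t)

Rewrite the denominator: s^2 - 2*s + 65 = (s - 1)^2 + 64.
The form in (s - 1) signals a first-shifting-theorem factor e^(t).
Since L{cos(8t)} = s/(s^2 + 64), the inverse is e^(t)*cos(8*t).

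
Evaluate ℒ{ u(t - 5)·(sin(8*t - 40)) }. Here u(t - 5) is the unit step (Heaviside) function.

By the second shifting theorem, L{u(t - c)·g(t - c)} = e^(-cs)·H(s) with c = 5 and H(s) = L{g(t)}.
L{sin(8t)} = 8/(s^2 + 64).

8*exp(-5*s)/(s^2 + 64)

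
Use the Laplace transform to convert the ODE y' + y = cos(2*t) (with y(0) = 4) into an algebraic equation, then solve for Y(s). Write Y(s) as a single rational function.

Y(s) = (4*s^2 + s + 16)/(s^3 + s^2 + 4*s + 4)

Take the Laplace transform of both sides.
Using L{y'} = sY - y(0) = sY - 4, the left side becomes (s + 1)Y - (4).
The right side is L{cos(2*t)} = s/(s^2 + 4).
So (s + 1)Y = s/(s^2 + 4) + (4).
Solve for Y(s) and write it as one ratio of polynomials.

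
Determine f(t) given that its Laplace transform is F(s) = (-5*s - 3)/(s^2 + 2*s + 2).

f(t) = 2*exp(-t)*sin(t) - 5*exp(-t)*cos(t)

Complete the square in the denominator: s^2 + 2*s + 2 = (s + 1)^2 + 1^2.
Split the numerator to match: -5*s - 3 = -5·(s + 1) + 2·1.
Invert each term: -5·(s + 1)/((s + 1)^2 + 1) ↔ -5e^(-t)cos(t); 2·1/((s + 1)^2 + 1) ↔ 2e^(-t)sin(t).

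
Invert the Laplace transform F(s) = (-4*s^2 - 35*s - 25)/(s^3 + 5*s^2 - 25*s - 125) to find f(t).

Factor the denominator: s^3 + 5*s^2 - 25*s - 125 = (s - 5)*(s + 5)^2.
Partial fraction decomposition gives [-1/(s + 5)] + [-5/(s + 5)^2] + [-3/(s - 5)].
Invert each term: -1/(s + 5) ↔ -e^(-5t); -5/(s + 5)^2 ↔ -5t·e^(-5t); -3/(s - 5) ↔ -3e^(5t).

f(t) = -5*t*exp(-5*t) - 3*exp(5*t) - exp(-5*t)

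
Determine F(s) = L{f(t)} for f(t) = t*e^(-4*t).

F(s) = (s + 4)^(-2)

L{e^(-4t)} = 1/(s + 4).
Then apply L{t·g(t)} = -d/ds[G(s)] with G(s) = 1/(s + 4):
differentiating 1 time and applying the sign gives (s + 4)^(-2).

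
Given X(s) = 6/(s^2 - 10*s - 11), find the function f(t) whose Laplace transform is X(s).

f(t) = exp(5*t)*sinh(6*t)

Rewrite the denominator: s^2 - 10*s - 11 = (s - 5)^2 - 36.
The form in (s - 5) signals a first-shifting-theorem factor e^(5t).
Since L{sinh(6t)} = 6/(s^2 - 36), the inverse is exp(5*t)*sinh(6*t).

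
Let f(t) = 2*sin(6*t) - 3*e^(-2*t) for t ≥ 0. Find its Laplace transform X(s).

Apply the Laplace transform termwise.
(2)·[L{sin(6t)} = 6/(s^2 + 36)]; (-3)·[L{e^(-2t)} = 1/(s + 2)].

X(s) = 12/(s^2 + 36) - 3/(s + 2)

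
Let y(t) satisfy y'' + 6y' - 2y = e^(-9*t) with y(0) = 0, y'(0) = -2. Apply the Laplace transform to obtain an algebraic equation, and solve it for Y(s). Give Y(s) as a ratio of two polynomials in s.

Y(s) = (-2*s - 17)/(s^3 + 15*s^2 + 52*s - 18)

Transform both sides with L{·}.
The derivative rules (L{y''} = s^2 Y - s·y(0) - y'(0) and L{y'} = sY - y(0), with y(0) = 0, y'(0) = -2) turn the left side into (s^2 + 6*s - 2)Y - (-2).
The right side is L{e^(-9*t)} = 1/(s + 9).
So (s^2 + 6*s - 2)Y = 1/(s + 9) + (-2).
Isolate Y and clear denominators.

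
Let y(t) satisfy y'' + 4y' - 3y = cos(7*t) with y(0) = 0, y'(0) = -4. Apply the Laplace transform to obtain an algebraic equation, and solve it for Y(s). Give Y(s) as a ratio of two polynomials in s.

Y(s) = (-4*s^2 + s - 196)/(s^4 + 4*s^3 + 46*s^2 + 196*s - 147)

Laplace-transform each side.
With L{y''} = s^2 Y - s·y(0) - y'(0) and L{y'} = sY - y(0), with y(0) = 0, y'(0) = -4: the LHS transforms to (s^2 + 4*s - 3)Y - (-4).
The right side is L{cos(7*t)} = s/(s^2 + 49).
So (s^2 + 4*s - 3)Y = s/(s^2 + 49) + (-4).
Isolate Y and clear denominators.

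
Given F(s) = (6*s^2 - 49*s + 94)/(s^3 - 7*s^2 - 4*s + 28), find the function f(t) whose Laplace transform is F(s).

Factor the denominator: s^3 - 7*s^2 - 4*s + 28 = (s - 7)*(s - 2)*(s + 2).
Partial fraction decomposition gives [6/(s + 2)] + [1/(s - 7)] + [-1/(s - 2)].
Invert each term: 6/(s + 2) ↔ 6e^(-2t); 1/(s - 7) ↔ e^(7t); -1/(s - 2) ↔ -e^(2t).

f(t) = exp(7*t) - exp(2*t) + 6*exp(-2*t)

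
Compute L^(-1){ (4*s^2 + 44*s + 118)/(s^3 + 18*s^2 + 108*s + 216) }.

Factor the denominator: s^3 + 18*s^2 + 108*s + 216 = (s + 6)^3.
Partial fraction decomposition gives [4/(s + 6)] + [-4/(s + 6)^2] + [-2/(s + 6)^3].
Invert each term: 4/(s + 6) ↔ 4e^(-6t); -4/(s + 6)^2 ↔ -4t·e^(-6t); -2/(s + 6)^3 ↔ (-1)t^2·e^(-6t).

-t^2*exp(-6*t) - 4*t*exp(-6*t) + 4*exp(-6*t)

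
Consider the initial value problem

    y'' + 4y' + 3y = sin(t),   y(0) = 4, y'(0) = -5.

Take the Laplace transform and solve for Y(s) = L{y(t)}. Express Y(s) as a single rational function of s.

Transform both sides with L{·}.
With L{y''} = s^2 Y - s·y(0) - y'(0) and L{y'} = sY - y(0), with y(0) = 4, y'(0) = -5: the LHS transforms to (s^2 + 4*s + 3)Y - (4*s + 11).
The right side is L{sin(t)} = 1/(s^2 + 1).
So (s^2 + 4*s + 3)Y = 1/(s^2 + 1) + (4*s + 11).
Divide through and combine into a single rational function.

Y(s) = (4*s^3 + 11*s^2 + 4*s + 12)/(s^4 + 4*s^3 + 4*s^2 + 4*s + 3)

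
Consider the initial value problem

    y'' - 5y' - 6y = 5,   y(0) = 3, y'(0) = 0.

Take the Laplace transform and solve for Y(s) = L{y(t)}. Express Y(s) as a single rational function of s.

Y(s) = (3*s^2 - 15*s + 5)/(s^3 - 5*s^2 - 6*s)

Transform both sides with L{·}.
Using L{y''} = s^2 Y - s·y(0) - y'(0) and L{y'} = sY - y(0), with y(0) = 3, y'(0) = 0, the left side becomes (s^2 - 5*s - 6)Y - (3*s - 15).
The right side is L{5} = 5/s.
So (s^2 - 5*s - 6)Y = 5/s + (3*s - 15).
Isolate Y and clear denominators.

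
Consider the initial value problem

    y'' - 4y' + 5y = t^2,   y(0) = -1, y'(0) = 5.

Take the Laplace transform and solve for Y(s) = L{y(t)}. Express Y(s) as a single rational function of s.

Y(s) = (-s^4 + 9*s^3 + 2)/(s^5 - 4*s^4 + 5*s^3)

Laplace-transform each side.
The derivative rules (L{y''} = s^2 Y - s·y(0) - y'(0) and L{y'} = sY - y(0), with y(0) = -1, y'(0) = 5) turn the left side into (s^2 - 4*s + 5)Y - (-s + 9).
The right side is L{t^2} = 2/s^3.
So (s^2 - 4*s + 5)Y = 2/s^3 + (-s + 9).
Isolate Y and clear denominators.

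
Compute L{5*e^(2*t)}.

5/(s - 2)

L{5} = 5/s.
By the first shifting theorem, multiplying by e^(2t) replaces s with s - 2.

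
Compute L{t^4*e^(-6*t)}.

L{t^4} = 4!/s^5 = 24/s^5.
By the first shifting theorem, multiplying by e^(-6t) replaces s with s + 6.

24/(s + 6)^5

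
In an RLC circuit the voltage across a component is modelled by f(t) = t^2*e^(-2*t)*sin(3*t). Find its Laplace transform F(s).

L{sin(3t)} = 3/(s^2 + 9).
Multiplying by e^(-2t) shifts s → s + 2, so L{e^(-2*t)*sin(3*t)} = 3/((s + 2)^2 + 9).
Then apply L{t^2·g(t)} = (-1)^2 d^2/ds^2[G(s)] with G(s) = 3/((s + 2)^2 + 9):
differentiating 2 times and applying the sign gives 18*(s^2 + 4*s + 1)/(s^2 + 4*s + 13)^3.

F(s) = 18*(s^2 + 4*s + 1)/(s^2 + 4*s + 13)^3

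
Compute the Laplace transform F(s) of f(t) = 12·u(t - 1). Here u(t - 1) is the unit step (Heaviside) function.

By the second shifting theorem, L{u(t - c)·g(t - c)} = e^(-cs)·G(s) with c = 1 and G(s) = L{g(t)}.
L{12} = 12/s.

F(s) = 12*exp(-s)/s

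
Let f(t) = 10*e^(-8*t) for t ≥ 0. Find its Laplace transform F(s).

F(s) = 10/(s + 8)

L{10} = 10/s.
By the first shifting theorem, multiplying by e^(-8t) replaces s with s + 8.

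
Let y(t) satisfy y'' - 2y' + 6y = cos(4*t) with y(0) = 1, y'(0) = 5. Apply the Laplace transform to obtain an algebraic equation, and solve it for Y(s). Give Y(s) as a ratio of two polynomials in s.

Y(s) = (s^3 + 3*s^2 + 17*s + 48)/(s^4 - 2*s^3 + 22*s^2 - 32*s + 96)

Laplace-transform each side.
Using L{y''} = s^2 Y - s·y(0) - y'(0) and L{y'} = sY - y(0), with y(0) = 1, y'(0) = 5, the left side becomes (s^2 - 2*s + 6)Y - (s + 3).
The right side is L{cos(4*t)} = s/(s^2 + 16).
So (s^2 - 2*s + 6)Y = s/(s^2 + 16) + (s + 3).
Solve for Y(s) and write it as one ratio of polynomials.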